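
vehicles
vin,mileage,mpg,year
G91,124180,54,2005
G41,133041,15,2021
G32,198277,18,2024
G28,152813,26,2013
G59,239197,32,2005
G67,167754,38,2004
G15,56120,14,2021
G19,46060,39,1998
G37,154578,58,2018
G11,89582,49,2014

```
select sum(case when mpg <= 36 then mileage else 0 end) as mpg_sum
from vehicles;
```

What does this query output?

779448

vin=G91: ✗
vin=G41: ✓ → 133041
vin=G32: ✓ → 198277
vin=G28: ✓ → 152813
vin=G59: ✓ → 239197
vin=G67: ✗
vin=G15: ✓ → 56120
vin=G19: ✗
vin=G37: ✗
vin=G11: ✗
mpg_sum = 133041 + 198277 + 152813 + 239197 + 56120 = 779448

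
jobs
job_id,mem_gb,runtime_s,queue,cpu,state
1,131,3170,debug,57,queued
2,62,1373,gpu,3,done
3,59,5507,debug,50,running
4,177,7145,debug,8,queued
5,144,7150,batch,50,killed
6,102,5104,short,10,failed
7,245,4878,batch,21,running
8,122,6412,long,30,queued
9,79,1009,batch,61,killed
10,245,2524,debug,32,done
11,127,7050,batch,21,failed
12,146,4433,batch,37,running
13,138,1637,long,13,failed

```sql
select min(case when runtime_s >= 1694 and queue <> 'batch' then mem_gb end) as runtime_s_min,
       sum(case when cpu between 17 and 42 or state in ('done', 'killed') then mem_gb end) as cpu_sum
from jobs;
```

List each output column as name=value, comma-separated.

runtime_s_min=59, cpu_sum=1170

[runtime_s_min: runtime_s >= 1694 and queue <> 'batch']
job_id=1: ✓ → 131
job_id=2: ✗
job_id=3: ✓ → 59
job_id=4: ✓ → 177
job_id=5: ✗
job_id=6: ✓ → 102
job_id=7: ✗
job_id=8: ✓ → 122
job_id=9: ✗
job_id=10: ✓ → 245
job_id=11: ✗
job_id=12: ✗
job_id=13: ✗
runtime_s_min = MIN(131, 59, 177, 102, 122, 245) = 59
—
[cpu_sum: cpu between 17 and 42 or state in ('done', 'killed')]
job_id=1: ✗
job_id=2: ✓ → 62
job_id=3: ✗
job_id=4: ✗
job_id=5: ✓ → 144
job_id=6: ✗
job_id=7: ✓ → 245
job_id=8: ✓ → 122
job_id=9: ✓ → 79
job_id=10: ✓ → 245
job_id=11: ✓ → 127
job_id=12: ✓ → 146
job_id=13: ✗
cpu_sum = 62 + 144 + 245 + 122 + 79 + 245 + 127 + 146 = 1170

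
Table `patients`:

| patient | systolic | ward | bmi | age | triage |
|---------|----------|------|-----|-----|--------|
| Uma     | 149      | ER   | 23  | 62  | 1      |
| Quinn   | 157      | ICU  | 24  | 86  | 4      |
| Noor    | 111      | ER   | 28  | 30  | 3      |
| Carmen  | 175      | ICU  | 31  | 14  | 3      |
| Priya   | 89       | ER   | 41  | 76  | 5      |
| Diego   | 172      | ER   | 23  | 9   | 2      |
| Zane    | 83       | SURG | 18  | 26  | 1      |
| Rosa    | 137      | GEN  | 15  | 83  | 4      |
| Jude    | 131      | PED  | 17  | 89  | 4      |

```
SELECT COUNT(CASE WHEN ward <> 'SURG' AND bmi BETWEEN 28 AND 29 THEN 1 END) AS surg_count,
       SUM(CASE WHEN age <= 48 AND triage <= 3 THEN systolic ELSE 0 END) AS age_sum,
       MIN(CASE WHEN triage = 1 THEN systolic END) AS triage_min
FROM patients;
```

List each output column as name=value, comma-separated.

[surg_count: ward <> 'SURG' AND bmi BETWEEN 28 AND 29]
patient=Uma: ✗
patient=Quinn: ✗
patient=Noor: ✓ → 1
patient=Carmen: ✗
patient=Priya: ✗
patient=Diego: ✗
patient=Zane: ✗
patient=Rosa: ✗
patient=Jude: ✗
surg_count = COUNT(1) = 1
—
[age_sum: age <= 48 AND triage <= 3]
patient=Uma: ✗
patient=Quinn: ✗
patient=Noor: ✓ → 111
patient=Carmen: ✓ → 175
patient=Priya: ✗
patient=Diego: ✓ → 172
patient=Zane: ✓ → 83
patient=Rosa: ✗
patient=Jude: ✗
age_sum = 111 + 175 + 172 + 83 = 541
—
[triage_min: triage = 1]
patient=Uma: ✓ → 149
patient=Quinn: ✗
patient=Noor: ✗
patient=Carmen: ✗
patient=Priya: ✗
patient=Diego: ✗
patient=Zane: ✓ → 83
patient=Rosa: ✗
patient=Jude: ✗
triage_min = MIN(149, 83) = 83

surg_count=1, age_sum=541, triage_min=83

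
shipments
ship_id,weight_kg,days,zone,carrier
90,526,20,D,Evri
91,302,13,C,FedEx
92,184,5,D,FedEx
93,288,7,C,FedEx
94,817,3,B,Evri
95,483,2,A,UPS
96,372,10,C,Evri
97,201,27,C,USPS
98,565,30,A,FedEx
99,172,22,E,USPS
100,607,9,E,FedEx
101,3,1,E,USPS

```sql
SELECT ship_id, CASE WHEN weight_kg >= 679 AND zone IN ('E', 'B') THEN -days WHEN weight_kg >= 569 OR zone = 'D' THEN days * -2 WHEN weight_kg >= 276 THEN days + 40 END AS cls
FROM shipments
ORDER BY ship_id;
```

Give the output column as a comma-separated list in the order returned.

-40, 53, -10, 47, -3, 42, 50, NULL, 70, NULL, -18, NULL

ship_id=90: weight_kg >= 569 OR zone = 'D' → -40
ship_id=91: weight_kg >= 276 → 53
ship_id=92: weight_kg >= 569 OR zone = 'D' → -10
ship_id=93: weight_kg >= 276 → 47
ship_id=94: weight_kg >= 679 AND zone IN ('E', 'B') → -3
ship_id=95: weight_kg >= 276 → 42
ship_id=96: weight_kg >= 276 → 50
ship_id=97: (no match → NULL) → NULL
ship_id=98: weight_kg >= 276 → 70
ship_id=99: (no match → NULL) → NULL
ship_id=100: weight_kg >= 569 OR zone = 'D' → -18
ship_id=101: (no match → NULL) → NULL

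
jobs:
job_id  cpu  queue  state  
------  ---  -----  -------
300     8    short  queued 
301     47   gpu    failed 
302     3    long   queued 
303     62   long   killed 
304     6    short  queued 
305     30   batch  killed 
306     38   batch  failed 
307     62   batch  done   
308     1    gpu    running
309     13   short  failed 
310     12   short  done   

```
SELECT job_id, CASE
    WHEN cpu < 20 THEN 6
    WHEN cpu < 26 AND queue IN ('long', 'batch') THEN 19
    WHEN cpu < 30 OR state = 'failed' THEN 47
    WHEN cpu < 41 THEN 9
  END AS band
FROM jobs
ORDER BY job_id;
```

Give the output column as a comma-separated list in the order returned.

job_id=300: cpu < 20 → 6
job_id=301: cpu < 30 OR state = 'failed' → 47
job_id=302: cpu < 20 → 6
job_id=303: (no match → NULL) → NULL
job_id=304: cpu < 20 → 6
job_id=305: cpu < 41 → 9
job_id=306: cpu < 30 OR state = 'failed' → 47
job_id=307: (no match → NULL) → NULL
job_id=308: cpu < 20 → 6
job_id=309: cpu < 20 → 6
job_id=310: cpu < 20 → 6

6, 47, 6, NULL, 6, 9, 47, NULL, 6, 6, 6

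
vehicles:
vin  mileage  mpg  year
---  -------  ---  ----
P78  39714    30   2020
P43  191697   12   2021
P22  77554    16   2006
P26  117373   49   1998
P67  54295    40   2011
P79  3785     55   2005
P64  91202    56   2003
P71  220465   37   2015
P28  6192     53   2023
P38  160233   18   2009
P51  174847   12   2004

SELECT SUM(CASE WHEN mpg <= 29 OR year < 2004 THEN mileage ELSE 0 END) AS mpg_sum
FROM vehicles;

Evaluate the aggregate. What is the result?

vin=P78: ✗
vin=P43: ✓ → 191697
vin=P22: ✓ → 77554
vin=P26: ✓ → 117373
vin=P67: ✗
vin=P79: ✗
vin=P64: ✓ → 91202
vin=P71: ✗
vin=P28: ✗
vin=P38: ✓ → 160233
vin=P51: ✓ → 174847
mpg_sum = 191697 + 77554 + 117373 + 91202 + 160233 + 174847 = 812906

812906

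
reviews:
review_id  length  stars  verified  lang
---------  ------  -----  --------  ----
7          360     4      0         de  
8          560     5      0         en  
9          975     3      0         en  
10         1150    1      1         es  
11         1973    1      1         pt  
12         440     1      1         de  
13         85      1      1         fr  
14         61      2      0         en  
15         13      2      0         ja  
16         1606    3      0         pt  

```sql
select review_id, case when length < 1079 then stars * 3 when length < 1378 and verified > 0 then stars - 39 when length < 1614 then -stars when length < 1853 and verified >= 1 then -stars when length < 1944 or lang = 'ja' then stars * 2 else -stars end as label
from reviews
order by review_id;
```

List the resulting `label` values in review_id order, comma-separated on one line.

review_id=7: length < 1079 → 12
review_id=8: length < 1079 → 15
review_id=9: length < 1079 → 9
review_id=10: length < 1378 and verified > 0 → -38
review_id=11: ELSE → -1
review_id=12: length < 1079 → 3
review_id=13: length < 1079 → 3
review_id=14: length < 1079 → 6
review_id=15: length < 1079 → 6
review_id=16: length < 1614 → -3

12, 15, 9, -38, -1, 3, 3, 6, 6, -3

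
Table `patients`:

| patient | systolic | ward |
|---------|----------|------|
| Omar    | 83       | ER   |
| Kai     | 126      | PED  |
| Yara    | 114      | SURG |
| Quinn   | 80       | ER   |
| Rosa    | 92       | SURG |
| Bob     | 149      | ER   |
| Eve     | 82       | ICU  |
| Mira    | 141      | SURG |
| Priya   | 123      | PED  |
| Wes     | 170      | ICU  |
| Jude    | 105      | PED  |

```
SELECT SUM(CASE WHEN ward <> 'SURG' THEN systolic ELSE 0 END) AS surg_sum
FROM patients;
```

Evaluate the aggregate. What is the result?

918

patient=Omar: ✓ → 83
patient=Kai: ✓ → 126
patient=Yara: ✗
patient=Quinn: ✓ → 80
patient=Rosa: ✗
patient=Bob: ✓ → 149
patient=Eve: ✓ → 82
patient=Mira: ✗
patient=Priya: ✓ → 123
patient=Wes: ✓ → 170
patient=Jude: ✓ → 105
surg_sum = 83 + 126 + 80 + 149 + 82 + 123 + 170 + 105 = 918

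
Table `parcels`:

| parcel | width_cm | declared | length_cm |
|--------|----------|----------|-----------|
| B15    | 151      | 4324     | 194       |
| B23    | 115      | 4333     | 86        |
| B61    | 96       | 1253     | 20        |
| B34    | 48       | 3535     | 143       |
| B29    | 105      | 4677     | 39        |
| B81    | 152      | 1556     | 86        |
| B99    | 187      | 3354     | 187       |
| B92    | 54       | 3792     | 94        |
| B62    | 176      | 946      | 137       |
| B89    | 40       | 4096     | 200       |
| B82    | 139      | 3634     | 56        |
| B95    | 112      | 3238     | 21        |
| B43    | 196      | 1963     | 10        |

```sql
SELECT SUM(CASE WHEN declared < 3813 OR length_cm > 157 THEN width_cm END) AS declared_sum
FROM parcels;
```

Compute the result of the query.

1351

parcel=B15: ✓ → 151
parcel=B23: ✗
parcel=B61: ✓ → 96
parcel=B34: ✓ → 48
parcel=B29: ✗
parcel=B81: ✓ → 152
parcel=B99: ✓ → 187
parcel=B92: ✓ → 54
parcel=B62: ✓ → 176
parcel=B89: ✓ → 40
parcel=B82: ✓ → 139
parcel=B95: ✓ → 112
parcel=B43: ✓ → 196
declared_sum = 151 + 96 + 48 + 152 + 187 + 54 + 176 + 40 + 139 + 112 + 196 = 1351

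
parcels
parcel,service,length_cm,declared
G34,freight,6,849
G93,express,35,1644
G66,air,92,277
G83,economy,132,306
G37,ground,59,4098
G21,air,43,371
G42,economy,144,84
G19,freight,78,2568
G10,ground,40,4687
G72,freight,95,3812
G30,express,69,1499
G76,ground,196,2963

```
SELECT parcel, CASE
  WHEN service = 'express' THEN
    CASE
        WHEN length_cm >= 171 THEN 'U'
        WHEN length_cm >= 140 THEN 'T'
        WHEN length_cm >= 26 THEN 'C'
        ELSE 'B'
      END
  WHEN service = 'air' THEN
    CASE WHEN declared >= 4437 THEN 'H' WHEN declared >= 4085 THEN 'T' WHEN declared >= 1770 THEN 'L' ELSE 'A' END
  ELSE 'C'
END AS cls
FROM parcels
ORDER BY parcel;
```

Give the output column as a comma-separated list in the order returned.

C, C, A, C, C, C, C, A, C, C, C, C

parcel=G10: service='ground' → outer ELSE → C
parcel=G19: service='freight' → outer ELSE → C
parcel=G21: service='air' → inner[ELSE] → A
parcel=G30: service='express' → inner[length_cm >= 26] → C
parcel=G34: service='freight' → outer ELSE → C
parcel=G37: service='ground' → outer ELSE → C
parcel=G42: service='economy' → outer ELSE → C
parcel=G66: service='air' → inner[ELSE] → A
parcel=G72: service='freight' → outer ELSE → C
parcel=G76: service='ground' → outer ELSE → C
parcel=G83: service='economy' → outer ELSE → C
parcel=G93: service='express' → inner[length_cm >= 26] → C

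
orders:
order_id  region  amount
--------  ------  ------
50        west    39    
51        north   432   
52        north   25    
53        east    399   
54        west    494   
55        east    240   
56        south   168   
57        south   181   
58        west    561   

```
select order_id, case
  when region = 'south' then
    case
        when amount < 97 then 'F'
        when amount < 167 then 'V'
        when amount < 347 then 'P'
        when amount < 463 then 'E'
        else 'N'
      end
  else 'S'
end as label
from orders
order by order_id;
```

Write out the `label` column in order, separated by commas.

S, S, S, S, S, S, P, P, S

order_id=50: region='west' → outer ELSE → S
order_id=51: region='north' → outer ELSE → S
order_id=52: region='north' → outer ELSE → S
order_id=53: region='east' → outer ELSE → S
order_id=54: region='west' → outer ELSE → S
order_id=55: region='east' → outer ELSE → S
order_id=56: region='south' → inner[amount < 347] → P
order_id=57: region='south' → inner[amount < 347] → P
order_id=58: region='west' → outer ELSE → S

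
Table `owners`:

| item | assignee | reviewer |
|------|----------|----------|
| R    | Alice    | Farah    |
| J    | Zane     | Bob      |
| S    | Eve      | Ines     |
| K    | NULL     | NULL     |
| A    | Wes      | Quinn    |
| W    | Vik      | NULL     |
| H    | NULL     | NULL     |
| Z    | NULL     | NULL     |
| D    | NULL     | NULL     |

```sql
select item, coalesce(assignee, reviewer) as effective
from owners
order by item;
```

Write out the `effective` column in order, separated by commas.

Wes, NULL, NULL, Zane, NULL, Alice, Eve, Vik, NULL

item=A: assignee=Wes → Wes
item=D: assignee=NULL, reviewer=NULL (all NULL) → NULL
item=H: assignee=NULL, reviewer=NULL (all NULL) → NULL
item=J: assignee=Zane → Zane
item=K: assignee=NULL, reviewer=NULL (all NULL) → NULL
item=R: assignee=Alice → Alice
item=S: assignee=Eve → Eve
item=W: assignee=Vik → Vik
item=Z: assignee=NULL, reviewer=NULL (all NULL) → NULL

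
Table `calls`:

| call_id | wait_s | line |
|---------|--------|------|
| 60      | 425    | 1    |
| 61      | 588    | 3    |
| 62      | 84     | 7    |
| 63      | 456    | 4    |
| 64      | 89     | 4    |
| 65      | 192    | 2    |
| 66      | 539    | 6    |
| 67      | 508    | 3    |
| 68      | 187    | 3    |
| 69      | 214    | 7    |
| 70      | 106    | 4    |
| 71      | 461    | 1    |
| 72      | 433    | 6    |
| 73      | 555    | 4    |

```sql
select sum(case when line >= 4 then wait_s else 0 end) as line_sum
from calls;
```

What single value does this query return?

2476

call_id=60: ✗
call_id=61: ✗
call_id=62: ✓ → 84
call_id=63: ✓ → 456
call_id=64: ✓ → 89
call_id=65: ✗
call_id=66: ✓ → 539
call_id=67: ✗
call_id=68: ✗
call_id=69: ✓ → 214
call_id=70: ✓ → 106
call_id=71: ✗
call_id=72: ✓ → 433
call_id=73: ✓ → 555
line_sum = 84 + 456 + 89 + 539 + 214 + 106 + 433 + 555 = 2476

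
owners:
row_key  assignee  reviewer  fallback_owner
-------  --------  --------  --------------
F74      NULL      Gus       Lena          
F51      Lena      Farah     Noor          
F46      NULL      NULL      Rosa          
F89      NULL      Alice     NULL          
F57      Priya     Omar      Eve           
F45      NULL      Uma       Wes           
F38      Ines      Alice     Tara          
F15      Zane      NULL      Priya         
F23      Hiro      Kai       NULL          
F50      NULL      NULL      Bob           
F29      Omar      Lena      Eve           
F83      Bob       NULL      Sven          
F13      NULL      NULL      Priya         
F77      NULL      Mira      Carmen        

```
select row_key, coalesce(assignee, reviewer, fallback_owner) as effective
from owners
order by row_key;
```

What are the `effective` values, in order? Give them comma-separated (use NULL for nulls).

Priya, Zane, Hiro, Omar, Ines, Uma, Rosa, Bob, Lena, Priya, Gus, Mira, Bob, Alice

row_key=F13: assignee=NULL, reviewer=NULL, fallback_owner=Priya → Priya
row_key=F15: assignee=Zane → Zane
row_key=F23: assignee=Hiro → Hiro
row_key=F29: assignee=Omar → Omar
row_key=F38: assignee=Ines → Ines
row_key=F45: assignee=NULL, reviewer=Uma → Uma
row_key=F46: assignee=NULL, reviewer=NULL, fallback_owner=Rosa → Rosa
row_key=F50: assignee=NULL, reviewer=NULL, fallback_owner=Bob → Bob
row_key=F51: assignee=Lena → Lena
row_key=F57: assignee=Priya → Priya
row_key=F74: assignee=NULL, reviewer=Gus → Gus
row_key=F77: assignee=NULL, reviewer=Mira → Mira
row_key=F83: assignee=Bob → Bob
row_key=F89: assignee=NULL, reviewer=Alice → Alice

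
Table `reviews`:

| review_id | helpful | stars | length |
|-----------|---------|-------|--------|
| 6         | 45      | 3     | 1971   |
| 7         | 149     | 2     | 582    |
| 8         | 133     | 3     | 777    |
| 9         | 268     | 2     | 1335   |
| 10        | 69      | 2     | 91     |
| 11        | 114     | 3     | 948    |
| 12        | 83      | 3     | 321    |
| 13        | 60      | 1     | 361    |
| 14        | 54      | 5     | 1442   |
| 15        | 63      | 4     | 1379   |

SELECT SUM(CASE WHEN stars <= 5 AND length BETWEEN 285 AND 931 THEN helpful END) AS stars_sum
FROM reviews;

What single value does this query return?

425

review_id=6: ✗
review_id=7: ✓ → 149
review_id=8: ✓ → 133
review_id=9: ✗
review_id=10: ✗
review_id=11: ✗
review_id=12: ✓ → 83
review_id=13: ✓ → 60
review_id=14: ✗
review_id=15: ✗
stars_sum = 149 + 133 + 83 + 60 = 425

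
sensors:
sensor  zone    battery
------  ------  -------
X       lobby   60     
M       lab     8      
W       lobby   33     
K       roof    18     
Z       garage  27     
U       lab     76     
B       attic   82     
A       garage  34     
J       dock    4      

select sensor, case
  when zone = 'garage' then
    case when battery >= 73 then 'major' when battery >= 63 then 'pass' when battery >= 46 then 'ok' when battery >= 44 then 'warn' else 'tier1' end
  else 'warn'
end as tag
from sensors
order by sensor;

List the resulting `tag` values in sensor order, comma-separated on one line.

sensor=A: zone='garage' → inner[ELSE] → tier1
sensor=B: zone='attic' → outer ELSE → warn
sensor=J: zone='dock' → outer ELSE → warn
sensor=K: zone='roof' → outer ELSE → warn
sensor=M: zone='lab' → outer ELSE → warn
sensor=U: zone='lab' → outer ELSE → warn
sensor=W: zone='lobby' → outer ELSE → warn
sensor=X: zone='lobby' → outer ELSE → warn
sensor=Z: zone='garage' → inner[ELSE] → tier1

tier1, warn, warn, warn, warn, warn, warn, warn, tier1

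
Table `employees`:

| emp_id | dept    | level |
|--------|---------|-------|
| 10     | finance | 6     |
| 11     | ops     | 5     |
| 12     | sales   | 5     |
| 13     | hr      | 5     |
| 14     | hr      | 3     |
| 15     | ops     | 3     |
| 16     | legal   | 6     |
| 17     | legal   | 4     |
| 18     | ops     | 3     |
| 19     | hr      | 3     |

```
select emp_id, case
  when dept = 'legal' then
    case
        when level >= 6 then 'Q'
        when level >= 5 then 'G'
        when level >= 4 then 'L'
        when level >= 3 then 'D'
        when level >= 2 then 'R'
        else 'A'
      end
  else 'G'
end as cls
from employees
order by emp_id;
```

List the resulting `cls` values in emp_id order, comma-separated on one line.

emp_id=10: dept='finance' → outer ELSE → G
emp_id=11: dept='ops' → outer ELSE → G
emp_id=12: dept='sales' → outer ELSE → G
emp_id=13: dept='hr' → outer ELSE → G
emp_id=14: dept='hr' → outer ELSE → G
emp_id=15: dept='ops' → outer ELSE → G
emp_id=16: dept='legal' → inner[level >= 6] → Q
emp_id=17: dept='legal' → inner[level >= 4] → L
emp_id=18: dept='ops' → outer ELSE → G
emp_id=19: dept='hr' → outer ELSE → G

G, G, G, G, G, G, Q, L, G, G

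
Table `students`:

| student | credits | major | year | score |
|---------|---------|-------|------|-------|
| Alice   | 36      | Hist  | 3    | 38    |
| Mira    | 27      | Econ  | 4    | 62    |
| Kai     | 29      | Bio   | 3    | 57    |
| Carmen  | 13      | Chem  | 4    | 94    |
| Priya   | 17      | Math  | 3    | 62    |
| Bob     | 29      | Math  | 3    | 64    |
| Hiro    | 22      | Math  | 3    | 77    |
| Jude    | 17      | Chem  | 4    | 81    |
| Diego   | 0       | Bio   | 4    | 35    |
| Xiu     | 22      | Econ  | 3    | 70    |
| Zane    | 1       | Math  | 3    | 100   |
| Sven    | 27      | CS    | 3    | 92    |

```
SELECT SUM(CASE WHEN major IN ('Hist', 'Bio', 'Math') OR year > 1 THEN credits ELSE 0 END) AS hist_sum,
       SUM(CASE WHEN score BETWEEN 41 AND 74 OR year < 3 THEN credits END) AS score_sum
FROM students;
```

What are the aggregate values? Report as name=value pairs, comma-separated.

hist_sum=240, score_sum=124

[hist_sum: major IN ('Hist', 'Bio', 'Math') OR year > 1]
student=Alice: ✓ → 36
student=Mira: ✓ → 27
student=Kai: ✓ → 29
student=Carmen: ✓ → 13
student=Priya: ✓ → 17
student=Bob: ✓ → 29
student=Hiro: ✓ → 22
student=Jude: ✓ → 17
student=Diego: ✓ → 0
student=Xiu: ✓ → 22
student=Zane: ✓ → 1
student=Sven: ✓ → 27
hist_sum = 36 + 27 + 29 + 13 + 17 + 29 + 22 + 17 + 22 + 1 + 27 = 240
—
[score_sum: score BETWEEN 41 AND 74 OR year < 3]
student=Alice: ✗
student=Mira: ✓ → 27
student=Kai: ✓ → 29
student=Carmen: ✗
student=Priya: ✓ → 17
student=Bob: ✓ → 29
student=Hiro: ✗
student=Jude: ✗
student=Diego: ✗
student=Xiu: ✓ → 22
student=Zane: ✗
student=Sven: ✗
score_sum = 27 + 29 + 17 + 29 + 22 = 124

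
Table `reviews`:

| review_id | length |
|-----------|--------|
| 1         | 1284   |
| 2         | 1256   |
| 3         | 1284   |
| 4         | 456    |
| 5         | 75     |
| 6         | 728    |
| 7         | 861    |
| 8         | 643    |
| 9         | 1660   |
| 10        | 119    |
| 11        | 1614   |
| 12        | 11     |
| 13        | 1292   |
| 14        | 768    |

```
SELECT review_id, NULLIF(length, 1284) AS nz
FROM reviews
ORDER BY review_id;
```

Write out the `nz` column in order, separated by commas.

NULL, 1256, NULL, 456, 75, 728, 861, 643, 1660, 119, 1614, 11, 1292, 768

review_id=1: length=1284 vs 1284: equal → NULL
review_id=2: length=1256 vs 1284: differ → 1256
review_id=3: length=1284 vs 1284: equal → NULL
review_id=4: length=456 vs 1284: differ → 456
review_id=5: length=75 vs 1284: differ → 75
review_id=6: length=728 vs 1284: differ → 728
review_id=7: length=861 vs 1284: differ → 861
review_id=8: length=643 vs 1284: differ → 643
review_id=9: length=1660 vs 1284: differ → 1660
review_id=10: length=119 vs 1284: differ → 119
review_id=11: length=1614 vs 1284: differ → 1614
review_id=12: length=11 vs 1284: differ → 11
review_id=13: length=1292 vs 1284: differ → 1292
review_id=14: length=768 vs 1284: differ → 768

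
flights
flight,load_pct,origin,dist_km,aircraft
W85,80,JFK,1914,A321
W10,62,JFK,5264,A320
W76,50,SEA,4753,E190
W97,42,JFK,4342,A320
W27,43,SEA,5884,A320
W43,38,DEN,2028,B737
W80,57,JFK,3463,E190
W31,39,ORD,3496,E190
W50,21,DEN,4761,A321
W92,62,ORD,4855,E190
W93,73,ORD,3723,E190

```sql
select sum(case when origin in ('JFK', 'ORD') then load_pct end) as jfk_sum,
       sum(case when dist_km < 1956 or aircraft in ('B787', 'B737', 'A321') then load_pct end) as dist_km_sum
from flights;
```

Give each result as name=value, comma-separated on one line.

[jfk_sum: origin in ('JFK', 'ORD')]
flight=W85: ✓ → 80
flight=W10: ✓ → 62
flight=W76: ✗
flight=W97: ✓ → 42
flight=W27: ✗
flight=W43: ✗
flight=W80: ✓ → 57
flight=W31: ✓ → 39
flight=W50: ✗
flight=W92: ✓ → 62
flight=W93: ✓ → 73
jfk_sum = 80 + 62 + 42 + 57 + 39 + 62 + 73 = 415
—
[dist_km_sum: dist_km < 1956 or aircraft in ('B787', 'B737', 'A321')]
flight=W85: ✓ → 80
flight=W10: ✗
flight=W76: ✗
flight=W97: ✗
flight=W27: ✗
flight=W43: ✓ → 38
flight=W80: ✗
flight=W31: ✗
flight=W50: ✓ → 21
flight=W92: ✗
flight=W93: ✗
dist_km_sum = 80 + 38 + 21 = 139

jfk_sum=415, dist_km_sum=139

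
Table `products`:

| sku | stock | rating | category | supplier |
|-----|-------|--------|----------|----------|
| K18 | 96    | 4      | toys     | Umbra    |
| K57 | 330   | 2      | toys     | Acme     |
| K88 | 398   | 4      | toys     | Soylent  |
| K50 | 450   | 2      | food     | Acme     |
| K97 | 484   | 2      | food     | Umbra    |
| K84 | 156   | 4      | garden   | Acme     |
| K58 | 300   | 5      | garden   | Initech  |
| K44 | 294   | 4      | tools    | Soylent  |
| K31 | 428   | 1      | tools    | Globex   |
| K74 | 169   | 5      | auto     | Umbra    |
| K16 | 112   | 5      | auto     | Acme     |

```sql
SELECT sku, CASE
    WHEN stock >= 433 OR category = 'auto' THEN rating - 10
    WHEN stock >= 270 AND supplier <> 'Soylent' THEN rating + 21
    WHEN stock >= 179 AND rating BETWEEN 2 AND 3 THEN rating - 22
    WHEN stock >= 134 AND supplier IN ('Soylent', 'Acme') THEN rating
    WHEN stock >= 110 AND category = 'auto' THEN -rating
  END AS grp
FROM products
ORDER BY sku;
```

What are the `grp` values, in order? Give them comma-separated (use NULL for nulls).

-5, NULL, 22, 4, -8, 23, 26, -5, 4, 4, -8

sku=K16: stock >= 433 OR category = 'auto' → -5
sku=K18: (no match → NULL) → NULL
sku=K31: stock >= 270 AND supplier <> 'Soylent' → 22
sku=K44: stock >= 134 AND supplier IN ('Soylent', 'Acme') → 4
sku=K50: stock >= 433 OR category = 'auto' → -8
sku=K57: stock >= 270 AND supplier <> 'Soylent' → 23
sku=K58: stock >= 270 AND supplier <> 'Soylent' → 26
sku=K74: stock >= 433 OR category = 'auto' → -5
sku=K84: stock >= 134 AND supplier IN ('Soylent', 'Acme') → 4
sku=K88: stock >= 134 AND supplier IN ('Soylent', 'Acme') → 4
sku=K97: stock >= 433 OR category = 'auto' → -8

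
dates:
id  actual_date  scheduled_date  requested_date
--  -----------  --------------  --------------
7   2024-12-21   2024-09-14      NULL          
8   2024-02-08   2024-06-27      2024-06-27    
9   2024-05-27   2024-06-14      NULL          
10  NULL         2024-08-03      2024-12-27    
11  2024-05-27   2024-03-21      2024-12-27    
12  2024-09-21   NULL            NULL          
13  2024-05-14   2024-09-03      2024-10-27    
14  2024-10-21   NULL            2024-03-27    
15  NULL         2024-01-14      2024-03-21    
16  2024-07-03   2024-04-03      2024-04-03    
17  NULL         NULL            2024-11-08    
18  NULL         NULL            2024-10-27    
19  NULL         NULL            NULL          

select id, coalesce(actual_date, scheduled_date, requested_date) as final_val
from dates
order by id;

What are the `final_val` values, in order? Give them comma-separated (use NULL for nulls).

id=7: actual_date=2024-12-21 → 2024-12-21
id=8: actual_date=2024-02-08 → 2024-02-08
id=9: actual_date=2024-05-27 → 2024-05-27
id=10: actual_date=NULL, scheduled_date=2024-08-03 → 2024-08-03
id=11: actual_date=2024-05-27 → 2024-05-27
id=12: actual_date=2024-09-21 → 2024-09-21
id=13: actual_date=2024-05-14 → 2024-05-14
id=14: actual_date=2024-10-21 → 2024-10-21
id=15: actual_date=NULL, scheduled_date=2024-01-14 → 2024-01-14
id=16: actual_date=2024-07-03 → 2024-07-03
id=17: actual_date=NULL, scheduled_date=NULL, requested_date=2024-11-08 → 2024-11-08
id=18: actual_date=NULL, scheduled_date=NULL, requested_date=2024-10-27 → 2024-10-27
id=19: actual_date=NULL, scheduled_date=NULL, requested_date=NULL (all NULL) → NULL

2024-12-21, 2024-02-08, 2024-05-27, 2024-08-03, 2024-05-27, 2024-09-21, 2024-05-14, 2024-10-21, 2024-01-14, 2024-07-03, 2024-11-08, 2024-10-27, NULL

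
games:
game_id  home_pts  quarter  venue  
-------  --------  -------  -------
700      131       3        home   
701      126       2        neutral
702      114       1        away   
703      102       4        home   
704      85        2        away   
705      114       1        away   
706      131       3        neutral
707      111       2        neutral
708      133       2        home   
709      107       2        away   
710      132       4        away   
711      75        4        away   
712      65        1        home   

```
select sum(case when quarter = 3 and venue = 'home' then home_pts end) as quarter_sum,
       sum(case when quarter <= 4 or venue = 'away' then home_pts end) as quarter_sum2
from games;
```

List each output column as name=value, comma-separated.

[quarter_sum: quarter = 3 and venue = 'home']
game_id=700: ✓ → 131
game_id=701: ✗
game_id=702: ✗
game_id=703: ✗
game_id=704: ✗
game_id=705: ✗
game_id=706: ✗
game_id=707: ✗
game_id=708: ✗
game_id=709: ✗
game_id=710: ✗
game_id=711: ✗
game_id=712: ✗
quarter_sum = 131
—
[quarter_sum2: quarter <= 4 or venue = 'away']
game_id=700: ✓ → 131
game_id=701: ✓ → 126
game_id=702: ✓ → 114
game_id=703: ✓ → 102
game_id=704: ✓ → 85
game_id=705: ✓ → 114
game_id=706: ✓ → 131
game_id=707: ✓ → 111
game_id=708: ✓ → 133
game_id=709: ✓ → 107
game_id=710: ✓ → 132
game_id=711: ✓ → 75
game_id=712: ✓ → 65
quarter_sum2 = 131 + 126 + 114 + 102 + 85 + 114 + 131 + 111 + 133 + 107 + 132 + 75 + 65 = 1426

quarter_sum=131, quarter_sum2=1426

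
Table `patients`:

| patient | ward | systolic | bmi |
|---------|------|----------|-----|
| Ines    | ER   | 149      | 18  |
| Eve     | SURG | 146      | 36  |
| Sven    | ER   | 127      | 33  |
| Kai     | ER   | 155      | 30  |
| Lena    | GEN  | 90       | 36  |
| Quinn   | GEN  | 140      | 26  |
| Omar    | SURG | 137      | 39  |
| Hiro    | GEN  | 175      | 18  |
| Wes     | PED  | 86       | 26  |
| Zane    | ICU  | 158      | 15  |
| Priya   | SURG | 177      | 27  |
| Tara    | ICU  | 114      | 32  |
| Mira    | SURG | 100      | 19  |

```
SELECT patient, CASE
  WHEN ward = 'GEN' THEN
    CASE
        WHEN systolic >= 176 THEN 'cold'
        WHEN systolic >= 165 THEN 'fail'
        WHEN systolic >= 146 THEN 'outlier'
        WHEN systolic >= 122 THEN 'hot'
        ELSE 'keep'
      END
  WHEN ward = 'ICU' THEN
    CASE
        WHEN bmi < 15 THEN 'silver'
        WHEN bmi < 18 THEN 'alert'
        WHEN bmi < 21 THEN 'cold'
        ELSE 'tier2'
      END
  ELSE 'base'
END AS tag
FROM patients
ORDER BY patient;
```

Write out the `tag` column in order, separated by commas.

patient=Eve: ward='SURG' → outer ELSE → base
patient=Hiro: ward='GEN' → inner[systolic >= 165] → fail
patient=Ines: ward='ER' → outer ELSE → base
patient=Kai: ward='ER' → outer ELSE → base
patient=Lena: ward='GEN' → inner[ELSE] → keep
patient=Mira: ward='SURG' → outer ELSE → base
patient=Omar: ward='SURG' → outer ELSE → base
patient=Priya: ward='SURG' → outer ELSE → base
patient=Quinn: ward='GEN' → inner[systolic >= 122] → hot
patient=Sven: ward='ER' → outer ELSE → base
patient=Tara: ward='ICU' → inner[ELSE] → tier2
patient=Wes: ward='PED' → outer ELSE → base
patient=Zane: ward='ICU' → inner[bmi < 18] → alert

base, fail, base, base, keep, base, base, base, hot, base, tier2, base, alert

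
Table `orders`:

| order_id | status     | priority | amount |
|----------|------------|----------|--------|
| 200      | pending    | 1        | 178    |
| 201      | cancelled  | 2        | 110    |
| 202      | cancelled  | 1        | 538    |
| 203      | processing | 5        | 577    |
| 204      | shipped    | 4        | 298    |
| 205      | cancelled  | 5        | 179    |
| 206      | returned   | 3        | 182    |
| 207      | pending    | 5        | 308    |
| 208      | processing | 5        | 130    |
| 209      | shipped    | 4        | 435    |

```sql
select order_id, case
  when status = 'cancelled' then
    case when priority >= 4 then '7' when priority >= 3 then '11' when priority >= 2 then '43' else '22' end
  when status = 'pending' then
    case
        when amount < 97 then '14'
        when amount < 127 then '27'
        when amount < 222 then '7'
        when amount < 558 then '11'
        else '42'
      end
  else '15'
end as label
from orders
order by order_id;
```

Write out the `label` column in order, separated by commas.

7, 43, 22, 15, 15, 7, 15, 11, 15, 15

order_id=200: status='pending' → inner[amount < 222] → 7
order_id=201: status='cancelled' → inner[priority >= 2] → 43
order_id=202: status='cancelled' → inner[ELSE] → 22
order_id=203: status='processing' → outer ELSE → 15
order_id=204: status='shipped' → outer ELSE → 15
order_id=205: status='cancelled' → inner[priority >= 4] → 7
order_id=206: status='returned' → outer ELSE → 15
order_id=207: status='pending' → inner[amount < 558] → 11
order_id=208: status='processing' → outer ELSE → 15
order_id=209: status='shipped' → outer ELSE → 15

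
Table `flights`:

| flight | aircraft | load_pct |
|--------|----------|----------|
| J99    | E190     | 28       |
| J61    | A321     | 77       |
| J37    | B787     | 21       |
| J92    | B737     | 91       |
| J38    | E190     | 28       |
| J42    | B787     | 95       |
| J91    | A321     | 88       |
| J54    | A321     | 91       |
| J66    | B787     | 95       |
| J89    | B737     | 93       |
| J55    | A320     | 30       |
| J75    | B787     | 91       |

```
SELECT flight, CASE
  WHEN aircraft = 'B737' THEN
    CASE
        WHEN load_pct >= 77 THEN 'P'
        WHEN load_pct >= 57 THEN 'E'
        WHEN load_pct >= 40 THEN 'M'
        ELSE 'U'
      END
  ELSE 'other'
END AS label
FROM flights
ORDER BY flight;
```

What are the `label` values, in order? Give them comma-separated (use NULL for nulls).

flight=J37: aircraft='B787' → outer ELSE → other
flight=J38: aircraft='E190' → outer ELSE → other
flight=J42: aircraft='B787' → outer ELSE → other
flight=J54: aircraft='A321' → outer ELSE → other
flight=J55: aircraft='A320' → outer ELSE → other
flight=J61: aircraft='A321' → outer ELSE → other
flight=J66: aircraft='B787' → outer ELSE → other
flight=J75: aircraft='B787' → outer ELSE → other
flight=J89: aircraft='B737' → inner[load_pct >= 77] → P
flight=J91: aircraft='A321' → outer ELSE → other
flight=J92: aircraft='B737' → inner[load_pct >= 77] → P
flight=J99: aircraft='E190' → outer ELSE → other

other, other, other, other, other, other, other, other, P, other, P, other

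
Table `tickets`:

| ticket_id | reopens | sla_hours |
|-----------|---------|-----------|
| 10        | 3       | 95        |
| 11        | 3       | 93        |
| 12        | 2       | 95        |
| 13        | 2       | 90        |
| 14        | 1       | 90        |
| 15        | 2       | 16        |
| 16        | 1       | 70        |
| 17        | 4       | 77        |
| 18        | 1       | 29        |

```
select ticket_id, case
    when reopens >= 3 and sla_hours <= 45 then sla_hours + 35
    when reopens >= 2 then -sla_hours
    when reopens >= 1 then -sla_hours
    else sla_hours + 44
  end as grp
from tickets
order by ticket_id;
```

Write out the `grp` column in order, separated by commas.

-95, -93, -95, -90, -90, -16, -70, -77, -29

ticket_id=10: reopens >= 2 → -95
ticket_id=11: reopens >= 2 → -93
ticket_id=12: reopens >= 2 → -95
ticket_id=13: reopens >= 2 → -90
ticket_id=14: reopens >= 1 → -90
ticket_id=15: reopens >= 2 → -16
ticket_id=16: reopens >= 1 → -70
ticket_id=17: reopens >= 2 → -77
ticket_id=18: reopens >= 1 → -29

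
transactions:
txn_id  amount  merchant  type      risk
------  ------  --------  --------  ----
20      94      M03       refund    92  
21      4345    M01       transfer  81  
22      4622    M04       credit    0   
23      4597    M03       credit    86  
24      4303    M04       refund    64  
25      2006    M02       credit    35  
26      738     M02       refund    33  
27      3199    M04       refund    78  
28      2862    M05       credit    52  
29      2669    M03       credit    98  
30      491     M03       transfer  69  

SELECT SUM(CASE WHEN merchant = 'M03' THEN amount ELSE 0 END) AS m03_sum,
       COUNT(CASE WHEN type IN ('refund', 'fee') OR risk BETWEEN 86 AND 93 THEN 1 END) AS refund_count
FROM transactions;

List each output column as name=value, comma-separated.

m03_sum=7851, refund_count=5

[m03_sum: merchant = 'M03']
txn_id=20: ✓ → 94
txn_id=21: ✗
txn_id=22: ✗
txn_id=23: ✓ → 4597
txn_id=24: ✗
txn_id=25: ✗
txn_id=26: ✗
txn_id=27: ✗
txn_id=28: ✗
txn_id=29: ✓ → 2669
txn_id=30: ✓ → 491
m03_sum = 94 + 4597 + 2669 + 491 = 7851
—
[refund_count: type IN ('refund', 'fee') OR risk BETWEEN 86 AND 93]
txn_id=20: ✓ → 1
txn_id=21: ✗
txn_id=22: ✗
txn_id=23: ✓ → 1
txn_id=24: ✓ → 1
txn_id=25: ✗
txn_id=26: ✓ → 1
txn_id=27: ✓ → 1
txn_id=28: ✗
txn_id=29: ✗
txn_id=30: ✗
refund_count = COUNT(1, 1, 1, 1, 1) = 5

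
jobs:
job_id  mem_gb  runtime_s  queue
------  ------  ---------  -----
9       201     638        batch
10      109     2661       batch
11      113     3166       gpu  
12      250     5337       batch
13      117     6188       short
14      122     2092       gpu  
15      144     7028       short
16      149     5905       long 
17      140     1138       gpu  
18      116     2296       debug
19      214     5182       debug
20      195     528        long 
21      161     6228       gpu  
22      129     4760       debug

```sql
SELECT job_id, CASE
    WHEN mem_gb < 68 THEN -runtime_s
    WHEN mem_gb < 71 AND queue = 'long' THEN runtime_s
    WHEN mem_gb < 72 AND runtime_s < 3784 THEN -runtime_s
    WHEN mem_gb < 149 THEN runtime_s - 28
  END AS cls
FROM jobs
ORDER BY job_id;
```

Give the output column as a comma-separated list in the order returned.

NULL, 2633, 3138, NULL, 6160, 2064, 7000, NULL, 1110, 2268, NULL, NULL, NULL, 4732

job_id=9: (no match → NULL) → NULL
job_id=10: mem_gb < 149 → 2633
job_id=11: mem_gb < 149 → 3138
job_id=12: (no match → NULL) → NULL
job_id=13: mem_gb < 149 → 6160
job_id=14: mem_gb < 149 → 2064
job_id=15: mem_gb < 149 → 7000
job_id=16: (no match → NULL) → NULL
job_id=17: mem_gb < 149 → 1110
job_id=18: mem_gb < 149 → 2268
job_id=19: (no match → NULL) → NULL
job_id=20: (no match → NULL) → NULL
job_id=21: (no match → NULL) → NULL
job_id=22: mem_gb < 149 → 4732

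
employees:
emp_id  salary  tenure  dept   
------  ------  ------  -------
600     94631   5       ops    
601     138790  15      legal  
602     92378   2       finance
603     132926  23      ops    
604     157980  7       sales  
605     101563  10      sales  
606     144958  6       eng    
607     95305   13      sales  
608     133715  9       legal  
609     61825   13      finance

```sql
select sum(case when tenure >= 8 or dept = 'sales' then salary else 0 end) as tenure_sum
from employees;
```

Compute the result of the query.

822104

emp_id=600: ✗
emp_id=601: ✓ → 138790
emp_id=602: ✗
emp_id=603: ✓ → 132926
emp_id=604: ✓ → 157980
emp_id=605: ✓ → 101563
emp_id=606: ✗
emp_id=607: ✓ → 95305
emp_id=608: ✓ → 133715
emp_id=609: ✓ → 61825
tenure_sum = 138790 + 132926 + 157980 + 101563 + 95305 + 133715 + 61825 = 822104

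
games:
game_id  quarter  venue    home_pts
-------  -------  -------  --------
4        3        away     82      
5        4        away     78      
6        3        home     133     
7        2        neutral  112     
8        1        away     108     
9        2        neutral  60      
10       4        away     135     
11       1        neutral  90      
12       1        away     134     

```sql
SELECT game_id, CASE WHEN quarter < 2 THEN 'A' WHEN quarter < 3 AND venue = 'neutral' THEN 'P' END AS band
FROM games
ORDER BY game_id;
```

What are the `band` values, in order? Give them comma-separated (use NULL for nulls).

game_id=4: (no match → NULL) → NULL
game_id=5: (no match → NULL) → NULL
game_id=6: (no match → NULL) → NULL
game_id=7: quarter < 3 AND venue = 'neutral' → P
game_id=8: quarter < 2 → A
game_id=9: quarter < 3 AND venue = 'neutral' → P
game_id=10: (no match → NULL) → NULL
game_id=11: quarter < 2 → A
game_id=12: quarter < 2 → A

NULL, NULL, NULL, P, A, P, NULL, A, A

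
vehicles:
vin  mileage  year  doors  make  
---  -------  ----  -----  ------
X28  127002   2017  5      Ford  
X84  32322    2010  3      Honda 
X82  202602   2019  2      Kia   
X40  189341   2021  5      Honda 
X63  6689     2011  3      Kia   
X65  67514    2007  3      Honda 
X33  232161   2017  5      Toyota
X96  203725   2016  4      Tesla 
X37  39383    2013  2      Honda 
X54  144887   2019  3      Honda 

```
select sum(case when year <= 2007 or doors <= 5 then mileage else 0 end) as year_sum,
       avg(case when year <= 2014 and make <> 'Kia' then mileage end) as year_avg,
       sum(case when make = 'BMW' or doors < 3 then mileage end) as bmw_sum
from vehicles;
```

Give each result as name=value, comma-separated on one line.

year_sum=1245626, year_avg=46406.3333333333, bmw_sum=241985

[year_sum: year <= 2007 or doors <= 5]
vin=X28: ✓ → 127002
vin=X84: ✓ → 32322
vin=X82: ✓ → 202602
vin=X40: ✓ → 189341
vin=X63: ✓ → 6689
vin=X65: ✓ → 67514
vin=X33: ✓ → 232161
vin=X96: ✓ → 203725
vin=X37: ✓ → 39383
vin=X54: ✓ → 144887
year_sum = 127002 + 32322 + 202602 + 189341 + 6689 + 67514 + 232161 + 203725 + 39383 + 144887 = 1245626
—
[year_avg: year <= 2014 and make <> 'Kia']
vin=X28: ✗
vin=X84: ✓ → 32322
vin=X82: ✗
vin=X40: ✗
vin=X63: ✗
vin=X65: ✓ → 67514
vin=X33: ✗
vin=X96: ✗
vin=X37: ✓ → 39383
vin=X54: ✗
year_avg = (32322 + 67514 + 39383) / 3 = 46406.3333333333
—
[bmw_sum: make = 'BMW' or doors < 3]
vin=X28: ✗
vin=X84: ✗
vin=X82: ✓ → 202602
vin=X40: ✗
vin=X63: ✗
vin=X65: ✗
vin=X33: ✗
vin=X96: ✗
vin=X37: ✓ → 39383
vin=X54: ✗
bmw_sum = 202602 + 39383 = 241985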